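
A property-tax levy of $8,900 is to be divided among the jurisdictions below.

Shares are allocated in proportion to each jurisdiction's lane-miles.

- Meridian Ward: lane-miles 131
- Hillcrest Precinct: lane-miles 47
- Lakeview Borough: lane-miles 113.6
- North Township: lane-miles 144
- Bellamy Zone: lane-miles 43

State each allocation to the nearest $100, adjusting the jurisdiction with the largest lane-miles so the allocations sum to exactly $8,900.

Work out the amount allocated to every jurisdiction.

Meridian Ward: $2,400 · Hillcrest Precinct: $900 · Lakeview Borough: $2,100 · North Township: $2,700 · Bellamy Zone: $800

Lane-miles total: 131 + 47 + 113.6 + 144 + 43 = 478.6.
Proportional shares: Meridian Ward 2,436.06; Hillcrest Precinct 874.01; Lakeview Borough 2,112.49; North Township 2,677.81; Bellamy Zone 799.62.
After rounding ($100): Meridian Ward $2,400; Hillcrest Precinct $900; Lakeview Borough $2,100; North Township $2,700; Bellamy Zone $800. Sum = $8,900.
Sum already equals the total — no adjustment.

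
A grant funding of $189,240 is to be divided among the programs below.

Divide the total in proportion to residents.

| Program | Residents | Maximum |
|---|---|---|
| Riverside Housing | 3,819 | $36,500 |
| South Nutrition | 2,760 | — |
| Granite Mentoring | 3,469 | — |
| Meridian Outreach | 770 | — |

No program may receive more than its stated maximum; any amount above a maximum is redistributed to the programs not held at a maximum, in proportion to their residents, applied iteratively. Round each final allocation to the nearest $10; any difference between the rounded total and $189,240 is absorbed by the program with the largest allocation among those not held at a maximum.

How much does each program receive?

Riverside Housing: $36,500 · South Nutrition: $60,230 · Granite Mentoring: $75,710 · Meridian Outreach: $16,800

Residents total: 10,818.
Unconstrained shares: Riverside Housing 66,806.02; South Nutrition 48,280.87; Granite Mentoring 60,683.45; Meridian Outreach 13,469.66.
Capped: Riverside Housing ($36,500); balance $152,740 reallocated over remaining residents 6,999.
Shares after redistribution: South Nutrition 60,231.80 → $60,230; Granite Mentoring 75,704.39 → $75,700; Meridian Outreach 16,803.80 → $16,800.
Rounding difference +$10 applied to Granite Mentoring → $75,710.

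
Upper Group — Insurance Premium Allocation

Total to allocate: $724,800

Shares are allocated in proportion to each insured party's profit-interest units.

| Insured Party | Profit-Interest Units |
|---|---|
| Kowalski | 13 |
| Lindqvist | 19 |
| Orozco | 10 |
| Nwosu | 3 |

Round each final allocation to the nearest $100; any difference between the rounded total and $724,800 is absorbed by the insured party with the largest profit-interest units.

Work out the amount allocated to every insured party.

Kowalski: $209,400 · Lindqvist: $306,000 · Orozco: $161,100 · Nwosu: $48,300

Combined profit-interest units = 13 + 19 + 10 + 3 = 45.
Pro-rata amounts: Kowalski 209,386.67; Lindqvist 306,026.67; Orozco 161,066.67; Nwosu 48,320.00.
After rounding ($100): Kowalski $209,400; Lindqvist $306,000; Orozco $161,100; Nwosu $48,300. Sum = $724,800.
No rounding difference to absorb.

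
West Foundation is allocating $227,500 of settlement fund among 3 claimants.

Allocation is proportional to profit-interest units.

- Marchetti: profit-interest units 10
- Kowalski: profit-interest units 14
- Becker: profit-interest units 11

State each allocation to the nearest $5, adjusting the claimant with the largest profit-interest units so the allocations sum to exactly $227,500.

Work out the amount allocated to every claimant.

Marchetti: $65,000; Kowalski: $91,000; Becker: $71,500

Combined profit-interest units = 10 + 14 + 11 = 35.
Raw shares: Marchetti 65,000.00; Kowalski 91,000.00; Becker 71,500.00.
After rounding ($5): Marchetti $65,000; Kowalski $91,000; Becker $71,500. Sum = $227,500.
Sum already equals the total — no adjustment.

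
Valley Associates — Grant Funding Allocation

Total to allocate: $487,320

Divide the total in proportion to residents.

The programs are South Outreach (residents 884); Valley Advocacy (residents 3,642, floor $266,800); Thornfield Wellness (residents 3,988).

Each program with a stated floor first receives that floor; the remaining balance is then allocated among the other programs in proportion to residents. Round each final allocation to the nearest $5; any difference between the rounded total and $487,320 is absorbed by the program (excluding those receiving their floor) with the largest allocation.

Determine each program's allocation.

Fund the minimums — Valley Advocacy $266,800. Residual $220,520.
Residual split over remaining residents 4,872: South Outreach 40,012.25 → $40,010; Thornfield Wellness 180,507.75 → $180,510.

South Outreach: $40,010 | Valley Advocacy: $266,800 | Thornfield Wellness: $180,510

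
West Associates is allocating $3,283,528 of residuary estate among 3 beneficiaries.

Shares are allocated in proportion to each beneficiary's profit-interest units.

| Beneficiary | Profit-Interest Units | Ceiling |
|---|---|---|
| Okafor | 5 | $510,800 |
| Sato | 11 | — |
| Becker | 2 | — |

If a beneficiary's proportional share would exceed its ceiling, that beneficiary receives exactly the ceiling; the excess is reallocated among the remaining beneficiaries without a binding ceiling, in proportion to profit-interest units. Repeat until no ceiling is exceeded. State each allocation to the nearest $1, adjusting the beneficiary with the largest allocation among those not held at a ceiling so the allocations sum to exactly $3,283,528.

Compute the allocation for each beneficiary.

Combined profit-interest units = 18.
Proportional shares (ignoring caps): Okafor 912,091.11; Sato 2,006,600.44; Becker 364,836.44.
Held at cap: Okafor ($510,800); residual $2,772,728 reallocated over remaining profit-interest units 13.
Shares after redistribution: Sato 2,346,154.46 → $2,346,154; Becker 426,573.54 → $426,574.

Okafor: $510,800; Sato: $2,346,154; Becker: $426,574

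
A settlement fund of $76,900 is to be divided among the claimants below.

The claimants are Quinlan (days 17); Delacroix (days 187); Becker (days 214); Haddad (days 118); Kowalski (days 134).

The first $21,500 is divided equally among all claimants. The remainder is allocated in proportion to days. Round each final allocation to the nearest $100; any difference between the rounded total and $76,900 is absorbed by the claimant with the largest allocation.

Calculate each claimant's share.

Quinlan: $5,700 · Delacroix: $19,800 · Becker: $21,900 · Haddad: $14,100 · Kowalski: $15,400

First tranche $21,500 split equally: $4,300 each.
Remainder $55,400 by days (total 670): Quinlan 1,405.67 → $1,400; Delacroix 15,462.39 → $15,500; Becker 17,694.93 → $17,700; Haddad 9,757.01 → $9,800; Kowalski 11,080.00 → $11,100.
Rounding difference −$100 on remainder applied to Becker.
Totals: Quinlan $4,300 + $1,400 = $5,700; Delacroix $4,300 + $15,500 = $19,800; Becker $4,300 + $17,600 = $21,900; Haddad $4,300 + $9,800 = $14,100; Kowalski $4,300 + $11,100 = $15,400.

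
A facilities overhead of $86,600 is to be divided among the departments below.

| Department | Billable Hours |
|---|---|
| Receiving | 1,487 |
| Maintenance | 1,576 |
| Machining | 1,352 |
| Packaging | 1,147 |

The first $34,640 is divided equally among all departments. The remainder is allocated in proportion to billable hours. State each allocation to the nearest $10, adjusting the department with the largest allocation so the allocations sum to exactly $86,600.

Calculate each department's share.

Receiving: $22,550; Maintenance: $23,380; Machining: $21,290; Packaging: $19,380

$34,640 shared equally gives $8,660 per department.
Remainder $51,960 by billable hours (total 5,562): Receiving 13,891.50 → $13,890; Maintenance 14,722.93 → $14,720; Machining 12,630.33 → $12,630; Packaging 10,715.23 → $10,720.
Totals: Receiving $8,660 + $13,890 = $22,550; Maintenance $8,660 + $14,720 = $23,380; Machining $8,660 + $12,630 = $21,290; Packaging $8,660 + $10,720 = $19,380.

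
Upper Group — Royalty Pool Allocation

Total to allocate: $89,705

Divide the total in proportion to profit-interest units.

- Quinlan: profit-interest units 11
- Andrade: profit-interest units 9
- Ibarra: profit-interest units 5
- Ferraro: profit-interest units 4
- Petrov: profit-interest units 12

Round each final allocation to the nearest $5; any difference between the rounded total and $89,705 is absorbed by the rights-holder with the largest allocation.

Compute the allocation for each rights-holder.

Profit-interest units total: 41.
Unrounded shares: Quinlan 11/41 × $89,705 = 24,067.20; Andrade 9/41 × $89,705 = 19,691.34; Ibarra 5/41 × $89,705 = 10,939.63; Ferraro 4/41 × $89,705 = 8,751.71; Petrov 12/41 × $89,705 = 26,255.12.
After rounding ($5): Quinlan $24,065; Andrade $19,690; Ibarra $10,940; Ferraro $8,750; Petrov $26,255. Sum = $89,700.
Difference $89,705 − $89,700 = +$5 applied to largest allocation (Petrov): Petrov becomes $26,260.

Quinlan: $24,065 · Andrade: $19,690 · Ibarra: $10,940 · Ferraro: $8,750 · Petrov: $26,260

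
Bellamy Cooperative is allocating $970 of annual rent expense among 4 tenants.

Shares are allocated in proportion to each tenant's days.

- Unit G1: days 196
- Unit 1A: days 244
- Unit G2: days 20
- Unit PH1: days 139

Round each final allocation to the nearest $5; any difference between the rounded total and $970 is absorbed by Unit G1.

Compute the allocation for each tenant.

Unit G1: $320 | Unit 1A: $395 | Unit G2: $30 | Unit PH1: $225

Total days = 599.
Proportional shares: Unit G1 196/599 × $970 = 317.40; Unit 1A 244/599 × $970 = 395.13; Unit G2 20/599 × $970 = 32.39; Unit PH1 139/599 × $970 = 225.09.
After rounding ($5): Unit G1 $315; Unit 1A $395; Unit G2 $30; Unit PH1 $225. Sum = $965.
Difference $970 − $965 = +$5 applied to Unit G1: Unit G1 becomes $320.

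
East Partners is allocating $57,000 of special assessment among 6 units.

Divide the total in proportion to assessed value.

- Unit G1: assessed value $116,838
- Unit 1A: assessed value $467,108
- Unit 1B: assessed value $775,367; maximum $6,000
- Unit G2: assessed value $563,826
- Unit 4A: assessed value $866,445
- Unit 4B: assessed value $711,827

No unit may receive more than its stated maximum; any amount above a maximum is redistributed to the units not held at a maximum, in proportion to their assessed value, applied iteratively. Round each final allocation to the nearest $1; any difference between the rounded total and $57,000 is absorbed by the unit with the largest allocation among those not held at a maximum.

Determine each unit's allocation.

Total assessed value = 3,501,411.
Pro-rata shares before constraints: Unit G1 1,902.02; Unit 1A 7,604.12; Unit 1B 12,622.32; Unit G2 9,178.61; Unit 4A 14,104.99; Unit 4B 11,587.94.
Capped: Unit 1B ($6,000); remaining pool $51,000 reallocated over remaining assessed value 2,726,044.
Shares after redistribution: Unit G1 2,185.86 → $2,186; Unit 1A 8,738.86 → $8,739; Unit G2 10,548.30 → $10,548; Unit 4A 16,209.82 → $16,210; Unit 4B 13,317.16 → $13,317.

Unit G1: $2,186 · Unit 1A: $8,739 · Unit 1B: $6,000 · Unit G2: $10,548 · Unit 4A: $16,210 · Unit 4B: $13,317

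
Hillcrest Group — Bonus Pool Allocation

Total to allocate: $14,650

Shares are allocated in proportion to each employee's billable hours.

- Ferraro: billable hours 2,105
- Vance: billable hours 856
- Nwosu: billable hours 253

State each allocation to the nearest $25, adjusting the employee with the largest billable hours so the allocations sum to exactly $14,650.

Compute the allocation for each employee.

Combined billable hours = 2,105 + 856 + 253 = 3,214.
Unrounded shares: Ferraro 9,594.98; Vance 3,901.80; Nwosu 1,153.22.
Rounded to nearest $25: Ferraro $9,600; Vance $3,900; Nwosu $1,150. Sum = $14,650.
Rounded total matches; no reconciliation needed.

Ferraro: $9,600; Vance: $3,900; Nwosu: $1,150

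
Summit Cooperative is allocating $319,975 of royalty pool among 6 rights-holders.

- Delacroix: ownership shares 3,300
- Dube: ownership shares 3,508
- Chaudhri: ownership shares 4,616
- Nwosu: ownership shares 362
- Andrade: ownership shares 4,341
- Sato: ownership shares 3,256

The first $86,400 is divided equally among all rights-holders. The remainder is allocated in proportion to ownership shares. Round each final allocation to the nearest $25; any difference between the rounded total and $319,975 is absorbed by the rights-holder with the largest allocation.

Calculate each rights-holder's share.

Delacroix: $54,175 · Dube: $56,675 · Chaudhri: $70,050 · Nwosu: $18,750 · Andrade: $66,700 · Sato: $53,625

Equal tier: $86,400 ÷ 6 = $14,400 apiece.
Remainder $233,575 by ownership shares (total 19,383): Delacroix 39,766.68 → $39,775; Dube 42,273.18 → $42,275; Chaudhri 55,625.15 → $55,625; Nwosu 4,362.28 → $4,350; Andrade 52,311.26 → $52,300; Sato 39,236.45 → $39,225.
Rounding difference +$25 on remainder applied to Chaudhri.
Totals: Delacroix $14,400 + $39,775 = $54,175; Dube $14,400 + $42,275 = $56,675; Chaudhri $14,400 + $55,650 = $70,050; Nwosu $14,400 + $4,350 = $18,750; Andrade $14,400 + $52,300 = $66,700; Sato $14,400 + $39,225 = $53,625.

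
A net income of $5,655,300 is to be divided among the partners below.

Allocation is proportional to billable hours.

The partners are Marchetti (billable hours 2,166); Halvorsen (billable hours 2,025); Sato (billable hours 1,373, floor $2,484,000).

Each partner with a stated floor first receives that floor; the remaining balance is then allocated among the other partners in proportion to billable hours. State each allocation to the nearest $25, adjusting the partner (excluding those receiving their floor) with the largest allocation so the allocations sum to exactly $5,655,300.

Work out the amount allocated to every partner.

Fund the minimums — Sato $2,484,000. Balance $3,171,300.
Balance split over remaining billable hours 4,191: Marchetti 1,638,996.85 → $1,639,000; Halvorsen 1,532,303.15 → $1,532,300.

Marchetti: $1,639,000; Halvorsen: $1,532,300; Sato: $2,484,000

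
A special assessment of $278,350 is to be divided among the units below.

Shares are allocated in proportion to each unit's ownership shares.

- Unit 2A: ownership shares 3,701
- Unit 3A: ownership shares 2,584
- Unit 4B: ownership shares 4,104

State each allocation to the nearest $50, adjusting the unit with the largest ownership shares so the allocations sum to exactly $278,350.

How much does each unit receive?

Unit 2A: $99,150; Unit 3A: $69,250; Unit 4B: $109,950

Combined ownership shares = 3,701 + 2,584 + 4,104 = 10,389.
Unrounded shares: Unit 2A 99,160.01; Unit 3A 69,232.50; Unit 4B 109,957.49.
At nearest $50: Unit 2A $99,150; Unit 3A $69,250; Unit 4B $109,950. Sum = $278,350.
Sum already equals the total — no adjustment.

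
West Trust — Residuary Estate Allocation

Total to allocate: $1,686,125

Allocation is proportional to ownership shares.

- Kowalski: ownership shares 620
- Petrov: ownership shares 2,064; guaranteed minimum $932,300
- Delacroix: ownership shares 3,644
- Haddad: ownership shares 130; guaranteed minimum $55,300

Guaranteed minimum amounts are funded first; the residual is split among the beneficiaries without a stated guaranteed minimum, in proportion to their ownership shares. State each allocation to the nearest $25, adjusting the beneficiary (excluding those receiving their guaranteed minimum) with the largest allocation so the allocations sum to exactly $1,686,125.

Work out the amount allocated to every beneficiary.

Fund the minimums — Petrov $932,300; Haddad $55,300. Balance $698,525.
Balance split over remaining ownership shares 4,264: Kowalski 101,567.89 → $101,575; Delacroix 596,957.11 → $596,950.

Kowalski: $101,575 | Petrov: $932,300 | Delacroix: $596,950 | Haddad: $55,300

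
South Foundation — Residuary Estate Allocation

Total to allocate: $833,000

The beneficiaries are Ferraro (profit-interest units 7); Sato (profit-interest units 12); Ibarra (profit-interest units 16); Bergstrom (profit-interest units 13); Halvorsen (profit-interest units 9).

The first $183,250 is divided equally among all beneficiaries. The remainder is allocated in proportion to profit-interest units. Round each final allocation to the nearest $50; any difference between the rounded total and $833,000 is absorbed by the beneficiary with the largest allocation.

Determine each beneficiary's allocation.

$183,250 shared equally gives $36,650 per beneficiary.
Remainder $649,750 by profit-interest units (total 57): Ferraro 79,793.86 → $79,800; Sato 136,789.47 → $136,800; Ibarra 182,385.96 → $182,400; Bergstrom 148,188.60 → $148,200; Halvorsen 102,592.11 → $102,600.
Rounding difference −$50 on remainder applied to Ibarra.
Totals: Ferraro $36,650 + $79,800 = $116,450; Sato $36,650 + $136,800 = $173,450; Ibarra $36,650 + $182,350 = $219,000; Bergstrom $36,650 + $148,200 = $184,850; Halvorsen $36,650 + $102,600 = $139,250.

Ferraro: $116,450; Sato: $173,450; Ibarra: $219,000; Bergstrom: $184,850; Halvorsen: $139,250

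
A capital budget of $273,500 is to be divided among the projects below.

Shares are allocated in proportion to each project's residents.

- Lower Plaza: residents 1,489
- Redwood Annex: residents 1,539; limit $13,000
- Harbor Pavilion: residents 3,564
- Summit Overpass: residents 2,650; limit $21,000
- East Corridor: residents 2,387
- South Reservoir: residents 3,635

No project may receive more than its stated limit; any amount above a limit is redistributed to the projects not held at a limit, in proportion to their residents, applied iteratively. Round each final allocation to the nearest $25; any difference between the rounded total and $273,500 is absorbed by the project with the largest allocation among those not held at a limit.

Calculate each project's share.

Combined residents = 15,264.
Unconstrained shares: Lower Plaza 26,679.87; Redwood Annex 27,575.77; Harbor Pavilion 63,859.67; Summit Overpass 47,482.64; East Corridor 42,770.21; South Reservoir 65,131.85.
Held at cap: Redwood Annex ($13,000), Summit Overpass ($21,000); balance $239,500 reallocated over remaining residents 11,075.
Shares after redistribution: Lower Plaza 32,200.05 → $32,200; Harbor Pavilion 77,072.51 → $77,075; East Corridor 51,619.55 → $51,625; South Reservoir 78,607.90 → $78,600.

Lower Plaza: $32,200; Redwood Annex: $13,000; Harbor Pavilion: $77,075; Summit Overpass: $21,000; East Corridor: $51,625; South Reservoir: $78,600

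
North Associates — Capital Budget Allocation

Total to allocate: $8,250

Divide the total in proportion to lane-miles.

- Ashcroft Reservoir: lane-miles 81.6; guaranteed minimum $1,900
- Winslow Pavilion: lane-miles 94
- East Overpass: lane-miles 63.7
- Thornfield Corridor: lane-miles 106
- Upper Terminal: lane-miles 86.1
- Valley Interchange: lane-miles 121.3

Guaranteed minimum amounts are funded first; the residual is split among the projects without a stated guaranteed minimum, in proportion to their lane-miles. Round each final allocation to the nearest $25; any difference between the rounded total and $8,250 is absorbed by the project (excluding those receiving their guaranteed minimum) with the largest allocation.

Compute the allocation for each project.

Guaranteed amounts: Ashcroft Reservoir $1,900. Remaining pool $6,350.
Remaining pool split over remaining lane-miles 471.1: Winslow Pavilion 1,267.03 → $1,275; East Overpass 858.62 → $850; Thornfield Corridor 1,428.78 → $1,425; Upper Terminal 1,160.55 → $1,150; Valley Interchange 1,635.01 → $1,625.
Rounding difference +$25 applied to Valley Interchange → $1,650.

Ashcroft Reservoir: $1,900 | Winslow Pavilion: $1,275 | East Overpass: $850 | Thornfield Corridor: $1,425 | Upper Terminal: $1,150 | Valley Interchange: $1,650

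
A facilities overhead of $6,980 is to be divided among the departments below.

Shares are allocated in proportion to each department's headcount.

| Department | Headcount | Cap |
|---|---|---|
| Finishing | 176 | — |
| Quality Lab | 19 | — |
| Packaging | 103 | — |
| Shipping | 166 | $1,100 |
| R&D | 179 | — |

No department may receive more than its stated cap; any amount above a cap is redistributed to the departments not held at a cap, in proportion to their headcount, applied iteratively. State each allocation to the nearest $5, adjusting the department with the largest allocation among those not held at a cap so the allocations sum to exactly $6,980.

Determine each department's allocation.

Finishing: $2,170; Quality Lab: $235; Packaging: $1,270; Shipping: $1,100; R&D: $2,205

Headcount total: 643.
Proportional shares (ignoring caps): Finishing 1,910.54; Quality Lab 206.25; Packaging 1,118.10; Shipping 1,801.99; R&D 1,943.11.
Cap binds for Shipping ($1,100); balance $5,880 reallocated over remaining headcount 477.
Shares after redistribution: Finishing 2,169.56 → $2,170; Quality Lab 234.21 → $235; Packaging 1,269.69 → $1,270; R&D 2,206.54 → $2,205.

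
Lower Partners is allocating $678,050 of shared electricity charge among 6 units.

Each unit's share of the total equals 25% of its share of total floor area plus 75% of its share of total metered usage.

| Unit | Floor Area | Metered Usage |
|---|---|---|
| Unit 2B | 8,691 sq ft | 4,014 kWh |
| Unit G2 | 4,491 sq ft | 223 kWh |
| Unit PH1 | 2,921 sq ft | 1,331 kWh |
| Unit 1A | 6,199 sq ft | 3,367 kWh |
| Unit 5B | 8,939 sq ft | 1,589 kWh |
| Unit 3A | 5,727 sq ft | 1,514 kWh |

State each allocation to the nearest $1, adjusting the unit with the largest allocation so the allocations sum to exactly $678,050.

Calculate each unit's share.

Totals — floor area 36,968, metered usage 12,038.
Composite weights (25% floor area + 75% metered usage): Unit 2B 0.3089; Unit G2 0.0443; Unit PH1 0.1027; Unit 1A 0.2517; Unit 5B 0.1594; Unit 3A 0.1331.
Pro-rata amounts: Unit 2B 209,420.40; Unit G2 30,013.45; Unit PH1 69,621.14; Unit 1A 170,661.53; Unit 5B 108,115.03; Unit 3A 90,218.45.
Rounded to nearest $1: Unit 2B $209,420; Unit G2 $30,013; Unit PH1 $69,621; Unit 1A $170,662; Unit 5B $108,115; Unit 3A $90,218. Sum = $678,049.
Difference $678,050 − $678,049 = +$1 applied to largest allocation (Unit 2B): Unit 2B becomes $209,421.

Unit 2B: $209,421; Unit G2: $30,013; Unit PH1: $69,621; Unit 1A: $170,662; Unit 5B: $108,115; Unit 3A: $90,218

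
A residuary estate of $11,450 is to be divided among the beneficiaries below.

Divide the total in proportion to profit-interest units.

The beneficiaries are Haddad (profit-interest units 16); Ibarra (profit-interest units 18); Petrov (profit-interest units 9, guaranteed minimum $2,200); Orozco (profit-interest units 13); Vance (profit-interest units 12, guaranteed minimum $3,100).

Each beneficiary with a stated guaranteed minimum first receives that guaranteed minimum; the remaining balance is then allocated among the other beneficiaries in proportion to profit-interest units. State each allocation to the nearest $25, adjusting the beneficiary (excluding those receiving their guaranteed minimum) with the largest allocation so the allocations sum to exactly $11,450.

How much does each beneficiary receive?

Fund the minimums — Petrov $2,200; Vance $3,100. Balance $6,150.
Balance split over remaining profit-interest units 47: Haddad 2,093.62 → $2,100; Ibarra 2,355.32 → $2,350; Orozco 1,701.06 → $1,700.

Haddad: $2,100 | Ibarra: $2,350 | Petrov: $2,200 | Orozco: $1,700 | Vance: $3,100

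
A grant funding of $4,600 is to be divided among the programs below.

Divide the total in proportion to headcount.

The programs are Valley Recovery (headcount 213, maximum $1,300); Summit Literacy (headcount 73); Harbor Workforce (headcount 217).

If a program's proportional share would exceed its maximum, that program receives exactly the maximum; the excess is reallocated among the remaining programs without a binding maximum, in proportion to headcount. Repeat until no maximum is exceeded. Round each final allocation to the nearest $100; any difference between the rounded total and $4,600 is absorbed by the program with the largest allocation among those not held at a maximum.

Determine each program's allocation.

Total headcount = 503.
Unconstrained shares: Valley Recovery 1,947.91; Summit Literacy 667.59; Harbor Workforce 1,984.49.
Cap binds for Valley Recovery ($1,300); balance $3,300 reallocated over remaining headcount 290.
Redistributed shares: Summit Literacy 830.69 → $800; Harbor Workforce 2,469.31 → $2,500.

Valley Recovery: $1,300 | Summit Literacy: $800 | Harbor Workforce: $2,500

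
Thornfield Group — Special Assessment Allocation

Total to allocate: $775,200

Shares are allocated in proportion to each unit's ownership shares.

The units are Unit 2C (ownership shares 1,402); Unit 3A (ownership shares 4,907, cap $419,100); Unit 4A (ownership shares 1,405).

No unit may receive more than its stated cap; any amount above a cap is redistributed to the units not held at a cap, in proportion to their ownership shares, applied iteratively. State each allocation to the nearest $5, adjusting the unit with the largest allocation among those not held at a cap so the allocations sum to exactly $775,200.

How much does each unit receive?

Sum of ownership shares: 7,714.
Proportional shares (ignoring caps): Unit 2C 140,890.64; Unit 3A 493,117.24; Unit 4A 141,192.12.
Held at cap: Unit 3A ($419,100); residual $356,100 reallocated over remaining ownership shares 2,807.
Remaining shares: Unit 2C 177,859.71 → $177,860; Unit 4A 178,240.29 → $178,240.

Unit 2C: $177,860; Unit 3A: $419,100; Unit 4A: $178,240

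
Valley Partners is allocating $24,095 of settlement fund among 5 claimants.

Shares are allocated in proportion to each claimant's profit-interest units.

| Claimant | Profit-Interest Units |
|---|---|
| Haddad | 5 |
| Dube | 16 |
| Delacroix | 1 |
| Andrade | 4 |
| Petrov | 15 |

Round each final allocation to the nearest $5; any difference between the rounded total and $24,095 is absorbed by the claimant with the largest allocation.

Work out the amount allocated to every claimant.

Haddad: $2,940 · Dube: $9,400 · Delacroix: $590 · Andrade: $2,350 · Petrov: $8,815

Total profit-interest units = 41.
Raw shares: Haddad 5/41 × $24,095 = 2,938.41; Dube 16/41 × $24,095 = 9,402.93; Delacroix 1/41 × $24,095 = 587.68; Andrade 4/41 × $24,095 = 2,350.73; Petrov 15/41 × $24,095 = 8,815.24.
After rounding ($5): Haddad $2,940; Dube $9,405; Delacroix $590; Andrade $2,350; Petrov $8,815. Sum = $24,100.
Difference $24,095 − $24,100 = −$5 applied to largest allocation (Dube): Dube becomes $9,400.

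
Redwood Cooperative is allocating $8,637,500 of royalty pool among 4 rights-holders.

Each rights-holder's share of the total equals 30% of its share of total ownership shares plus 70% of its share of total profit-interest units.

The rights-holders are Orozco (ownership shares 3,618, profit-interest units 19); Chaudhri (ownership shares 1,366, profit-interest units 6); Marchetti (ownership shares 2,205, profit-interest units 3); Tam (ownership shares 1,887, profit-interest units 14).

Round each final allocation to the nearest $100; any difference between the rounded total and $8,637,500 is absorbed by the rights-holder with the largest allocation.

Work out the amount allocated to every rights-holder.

Orozco: $3,768,100 | Chaudhri: $1,253,800 | Marchetti: $1,061,400 | Tam: $2,554,200

Totals — ownership shares 9,076, profit-interest units 42.
Combined weights (30% ownership shares + 70% profit-interest units): Orozco 0.4363; Chaudhri 0.1452; Marchetti 0.1229; Tam 0.2957.
Unrounded shares: Orozco 3,768,168.06; Chaudhri 1,253,750.83; Marchetti 1,061,415.13; Tam 2,554,165.98.
After rounding ($100): Orozco $3,768,200; Chaudhri $1,253,800; Marchetti $1,061,400; Tam $2,554,200. Sum = $8,637,600.
Difference $8,637,500 − $8,637,600 = −$100 applied to largest allocation (Orozco): Orozco becomes $3,768,100.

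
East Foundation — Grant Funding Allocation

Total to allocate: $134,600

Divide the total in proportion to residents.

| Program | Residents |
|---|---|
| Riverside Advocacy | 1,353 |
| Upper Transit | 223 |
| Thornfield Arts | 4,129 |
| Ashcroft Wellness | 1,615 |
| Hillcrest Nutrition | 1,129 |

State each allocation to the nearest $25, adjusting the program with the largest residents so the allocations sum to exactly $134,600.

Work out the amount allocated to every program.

Riverside Advocacy: $21,550; Upper Transit: $3,550; Thornfield Arts: $65,800; Ashcroft Wellness: $25,725; Hillcrest Nutrition: $17,975

Sum of residents: 8,449.
Proportional shares: Riverside Advocacy 1,353/8,449 × $134,600 = 21,554.48; Upper Transit 223/8,449 × $134,600 = 3,552.59; Thornfield Arts 4,129/8,449 × $134,600 = 65,778.60; Ashcroft Wellness 1,615/8,449 × $134,600 = 25,728.37; Hillcrest Nutrition 1,129/8,449 × $134,600 = 17,985.96.
After rounding ($25): Riverside Advocacy $21,550; Upper Transit $3,550; Thornfield Arts $65,775; Ashcroft Wellness $25,725; Hillcrest Nutrition $17,975. Sum = $134,575.
Difference $134,600 − $134,575 = +$25 applied to largest residents (Thornfield Arts): Thornfield Arts becomes $65,800.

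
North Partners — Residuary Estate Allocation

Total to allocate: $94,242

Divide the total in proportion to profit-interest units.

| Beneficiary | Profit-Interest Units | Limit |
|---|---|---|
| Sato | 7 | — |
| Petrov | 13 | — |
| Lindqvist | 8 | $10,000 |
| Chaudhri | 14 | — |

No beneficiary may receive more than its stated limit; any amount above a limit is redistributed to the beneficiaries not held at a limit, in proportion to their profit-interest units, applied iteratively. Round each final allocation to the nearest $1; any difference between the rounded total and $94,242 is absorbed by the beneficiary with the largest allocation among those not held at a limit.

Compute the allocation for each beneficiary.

Sato: $17,344; Petrov: $32,210; Lindqvist: $10,000; Chaudhri: $34,688

Combined profit-interest units = 42.
Unconstrained shares: Sato 15,707.00; Petrov 29,170.14; Lindqvist 17,950.86; Chaudhri 31,414.00.
Held at cap: Lindqvist ($10,000); remaining pool $84,242 reallocated over remaining profit-interest units 34.
Redistributed shares: Sato 17,343.94 → $17,344; Petrov 32,210.18 → $32,210; Chaudhri 34,687.88 → $34,688.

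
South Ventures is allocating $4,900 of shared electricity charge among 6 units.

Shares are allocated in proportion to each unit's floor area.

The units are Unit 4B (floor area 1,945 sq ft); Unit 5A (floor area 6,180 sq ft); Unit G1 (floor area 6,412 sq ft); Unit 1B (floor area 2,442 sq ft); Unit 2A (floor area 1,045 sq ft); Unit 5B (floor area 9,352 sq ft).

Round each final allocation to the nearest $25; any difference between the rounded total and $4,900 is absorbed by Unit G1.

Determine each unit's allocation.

Unit 4B: $350 · Unit 5A: $1,100 · Unit G1: $1,175 · Unit 1B: $425 · Unit 2A: $175 · Unit 5B: $1,675

Combined floor area = 27,376.
Proportional shares: Unit 4B 1,945/27,376 × $4,900 = 348.13; Unit 5A 6,180/27,376 × $4,900 = 1,106.15; Unit G1 6,412/27,376 × $4,900 = 1,147.68; Unit 1B 2,442/27,376 × $4,900 = 437.09; Unit 2A 1,045/27,376 × $4,900 = 187.04; Unit 5B 9,352/27,376 × $4,900 = 1,673.90.
Rounded to nearest $25: Unit 4B $350; Unit 5A $1,100; Unit G1 $1,150; Unit 1B $425; Unit 2A $175; Unit 5B $1,675. Sum = $4,875.
Difference $4,900 − $4,875 = +$25 applied to Unit G1: Unit G1 becomes $1,175.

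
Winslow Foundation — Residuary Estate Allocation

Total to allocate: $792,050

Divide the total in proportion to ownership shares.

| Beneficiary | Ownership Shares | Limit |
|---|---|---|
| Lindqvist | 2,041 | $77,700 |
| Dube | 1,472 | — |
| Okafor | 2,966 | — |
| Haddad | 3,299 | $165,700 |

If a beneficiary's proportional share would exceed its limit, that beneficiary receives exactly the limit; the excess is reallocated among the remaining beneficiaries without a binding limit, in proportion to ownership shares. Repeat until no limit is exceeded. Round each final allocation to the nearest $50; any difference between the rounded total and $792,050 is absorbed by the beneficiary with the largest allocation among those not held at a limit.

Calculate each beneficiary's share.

Total ownership shares = 9,778.
Unconstrained shares: Lindqvist 165,327.68; Dube 119,236.82; Okafor 240,255.71; Haddad 267,229.80.
Cap binds for Lindqvist ($77,700), Haddad ($165,700); residual $548,650 reallocated over remaining ownership shares 4,438.
Redistributed shares: Dube 181,976.75 → $182,000; Okafor 366,673.25 → $366,650.

Lindqvist: $77,700 | Dube: $182,000 | Okafor: $366,650 | Haddad: $165,700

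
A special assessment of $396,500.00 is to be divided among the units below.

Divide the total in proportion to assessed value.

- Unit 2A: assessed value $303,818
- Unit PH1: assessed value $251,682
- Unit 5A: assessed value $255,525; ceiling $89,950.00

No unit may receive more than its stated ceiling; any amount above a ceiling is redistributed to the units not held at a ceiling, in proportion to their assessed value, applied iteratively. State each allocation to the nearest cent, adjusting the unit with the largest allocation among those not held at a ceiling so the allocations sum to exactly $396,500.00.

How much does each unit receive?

Unit 2A: $167,660.50 | Unit PH1: $138,889.50 | Unit 5A: $89,950.00

Assessed value total: 811,025.
Proportional shares (ignoring caps): Unit 2A 148,532.8282; Unit PH1 123,044.1885; Unit 5A 124,922.9833.
Cap binds for Unit 5A ($89,950.00); residual $306,550.00 reallocated over remaining assessed value 555,500.
Shares after redistribution: Unit 2A 167,660.5003 → $167,660.50; Unit PH1 138,889.4997 → $138,889.50.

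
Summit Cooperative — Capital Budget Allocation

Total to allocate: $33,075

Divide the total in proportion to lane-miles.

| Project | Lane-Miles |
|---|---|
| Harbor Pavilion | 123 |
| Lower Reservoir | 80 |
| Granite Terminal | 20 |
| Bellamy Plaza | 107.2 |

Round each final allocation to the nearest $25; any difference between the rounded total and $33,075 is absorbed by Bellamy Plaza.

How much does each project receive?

Harbor Pavilion: $12,325 · Lower Reservoir: $8,025 · Granite Terminal: $2,000 · Bellamy Plaza: $10,725

Total lane-miles = 330.2.
Raw shares: Harbor Pavilion 123/330.2 × $33,075 = 12,320.49; Lower Reservoir 80/330.2 × $33,075 = 8,013.33; Granite Terminal 20/330.2 × $33,075 = 2,003.33; Bellamy Plaza 107.2/330.2 × $33,075 = 10,737.86.
After rounding ($25): Harbor Pavilion $12,325; Lower Reservoir $8,025; Granite Terminal $2,000; Bellamy Plaza $10,750. Sum = $33,100.
Difference $33,075 − $33,100 = −$25 applied to Bellamy Plaza: Bellamy Plaza becomes $10,725.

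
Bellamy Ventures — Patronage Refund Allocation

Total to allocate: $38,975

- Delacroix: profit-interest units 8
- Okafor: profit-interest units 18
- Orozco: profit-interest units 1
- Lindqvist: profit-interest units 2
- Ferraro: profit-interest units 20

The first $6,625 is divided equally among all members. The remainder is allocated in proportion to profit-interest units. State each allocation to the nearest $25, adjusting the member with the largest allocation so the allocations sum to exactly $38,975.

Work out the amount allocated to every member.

Equal tier: $6,625 ÷ 5 = $1,325 apiece.
Remainder $32,350 by profit-interest units (total 49): Delacroix 5,281.63 → $5,275; Okafor 11,883.67 → $11,875; Orozco 660.20 → $650; Lindqvist 1,320.41 → $1,325; Ferraro 13,204.08 → $13,200.
Rounding difference +$25 on remainder applied to Ferraro.
Totals: Delacroix $1,325 + $5,275 = $6,600; Okafor $1,325 + $11,875 = $13,200; Orozco $1,325 + $650 = $1,975; Lindqvist $1,325 + $1,325 = $2,650; Ferraro $1,325 + $13,225 = $14,550.

Delacroix: $6,600; Okafor: $13,200; Orozco: $1,975; Lindqvist: $2,650; Ferraro: $14,550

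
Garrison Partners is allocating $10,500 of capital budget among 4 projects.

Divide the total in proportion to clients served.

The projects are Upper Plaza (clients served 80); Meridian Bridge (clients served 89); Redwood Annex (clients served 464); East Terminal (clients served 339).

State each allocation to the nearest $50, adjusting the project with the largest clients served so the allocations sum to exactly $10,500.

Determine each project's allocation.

Upper Plaza: $850 | Meridian Bridge: $950 | Redwood Annex: $5,050 | East Terminal: $3,650

Total clients served = 80 + 89 + 464 + 339 = 972.
Proportional shares: Upper Plaza 864.20; Meridian Bridge 961.42; Redwood Annex 5,012.35; East Terminal 3,662.04.
After rounding ($50): Upper Plaza $850; Meridian Bridge $950; Redwood Annex $5,000; East Terminal $3,650. Sum = $10,450.
Difference $10,500 − $10,450 = +$50 applied to largest clients served (Redwood Annex): Redwood Annex becomes $5,050.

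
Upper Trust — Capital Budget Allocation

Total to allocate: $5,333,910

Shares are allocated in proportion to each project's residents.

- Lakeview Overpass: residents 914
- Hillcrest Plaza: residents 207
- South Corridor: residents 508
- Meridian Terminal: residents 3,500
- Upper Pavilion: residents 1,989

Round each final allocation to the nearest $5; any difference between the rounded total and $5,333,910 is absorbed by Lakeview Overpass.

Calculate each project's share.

Combined residents = 7,118.
Raw shares: Lakeview Overpass 914/7,118 × $5,333,910 = 684,910.61; Hillcrest Plaza 207/7,118 × $5,333,910 = 155,116.52; South Corridor 508/7,118 × $5,333,910 = 380,672.42; Meridian Terminal 3,500/7,118 × $5,333,910 = 2,622,743.05; Upper Pavilion 1,989/7,118 × $5,333,910 = 1,490,467.41.
After rounding ($5): Lakeview Overpass $684,910; Hillcrest Plaza $155,115; South Corridor $380,670; Meridian Terminal $2,622,745; Upper Pavilion $1,490,465. Sum = $5,333,905.
Difference $5,333,910 − $5,333,905 = +$5 applied to Lakeview Overpass: Lakeview Overpass becomes $684,915.

Lakeview Overpass: $684,915; Hillcrest Plaza: $155,115; South Corridor: $380,670; Meridian Terminal: $2,622,745; Upper Pavilion: $1,490,465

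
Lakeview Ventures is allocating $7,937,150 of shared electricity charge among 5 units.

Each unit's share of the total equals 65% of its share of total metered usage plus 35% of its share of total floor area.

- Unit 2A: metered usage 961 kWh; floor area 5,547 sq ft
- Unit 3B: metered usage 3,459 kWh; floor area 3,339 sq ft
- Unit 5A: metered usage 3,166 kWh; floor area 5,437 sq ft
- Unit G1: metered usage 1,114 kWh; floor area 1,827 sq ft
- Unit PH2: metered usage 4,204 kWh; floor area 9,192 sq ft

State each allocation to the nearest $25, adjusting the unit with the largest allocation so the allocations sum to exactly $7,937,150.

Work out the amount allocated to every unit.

Unit 2A: $992,275 · Unit 3B: $1,748,975 · Unit 5A: $1,861,800 · Unit G1: $645,675 · Unit PH2: $2,688,425

Totals — metered usage 12,904, floor area 25,342.
Composite weights (65% metered usage + 35% floor area): Unit 2A 0.1250; Unit 3B 0.2204; Unit 5A 0.2346; Unit G1 0.0813; Unit PH2 0.3387.
Raw shares: Unit 2A 992,282.22; Unit 3B 1,748,965.41; Unit 5A 1,861,804.89; Unit G1 645,664.91; Unit PH2 2,688,432.56.
After rounding ($25): Unit 2A $992,275; Unit 3B $1,748,975; Unit 5A $1,861,800; Unit G1 $645,675; Unit PH2 $2,688,425. Sum = $7,937,150.
Rounded total matches; no reconciliation needed.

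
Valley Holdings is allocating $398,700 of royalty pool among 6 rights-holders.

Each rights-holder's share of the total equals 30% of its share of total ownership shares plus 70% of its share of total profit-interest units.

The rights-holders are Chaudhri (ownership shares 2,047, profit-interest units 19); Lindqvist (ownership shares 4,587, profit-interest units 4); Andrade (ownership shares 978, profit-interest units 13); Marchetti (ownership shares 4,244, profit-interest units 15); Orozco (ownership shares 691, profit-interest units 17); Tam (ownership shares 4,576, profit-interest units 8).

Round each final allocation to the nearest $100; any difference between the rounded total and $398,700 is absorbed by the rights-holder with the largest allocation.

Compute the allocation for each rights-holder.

Chaudhri: $84,100 | Lindqvist: $46,700 | Andrade: $54,600 | Marchetti: $84,700 | Orozco: $67,300 | Tam: $61,300

Totals — ownership shares 17,123, profit-interest units 76.
Combined weights (30% ownership shares + 70% profit-interest units): Chaudhri 0.2109; Lindqvist 0.1172; Andrade 0.1369; Marchetti 0.2125; Orozco 0.1687; Tam 0.1539.
Pro-rata amounts: Chaudhri 84,071.49; Lindqvist 46,730.71; Andrade 54,570.74; Marchetti 84,729.34; Orozco 67,254.90; Tam 61,342.82.
After rounding ($100): Chaudhri $84,100; Lindqvist $46,700; Andrade $54,600; Marchetti $84,700; Orozco $67,300; Tam $61,300. Sum = $398,700.
No rounding difference to absorb.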